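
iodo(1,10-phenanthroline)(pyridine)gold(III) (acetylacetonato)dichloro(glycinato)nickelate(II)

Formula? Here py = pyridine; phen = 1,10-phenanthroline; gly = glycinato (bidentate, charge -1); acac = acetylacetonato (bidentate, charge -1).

Cation [Au…]: ligand charges -1, Au(III) ⇒ ion charge 2+.
Anion [Ni…]: ligand charges -4, Ni(II) ⇒ ion charge 2−.
One 2+ cation balances one 2− anion.

[AuI(phen)(py)][Ni(acac)Cl2(gly)]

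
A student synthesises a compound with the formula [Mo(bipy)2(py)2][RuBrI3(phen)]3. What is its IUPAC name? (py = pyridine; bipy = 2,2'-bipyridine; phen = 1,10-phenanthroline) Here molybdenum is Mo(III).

Mo is given as +3; the cation's ligand charges sum to 0, so the complex cation is 3+.
With 3 anions per cation, each anion must be 3/3 = 1−.
Anion: ligand charges sum to -4; for the ion to be 1−, Ru = +3.

bis(2,2'-bipyridine)bis(pyridine)molybdenum(III) bromotriiodo(1,10-phenanthroline)ruthenate(III)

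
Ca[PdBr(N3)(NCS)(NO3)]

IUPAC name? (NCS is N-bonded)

The 1 calcium counter-ion carries a total charge of +2, so each complex ion is 2−.
Ligand charges: 1×azido (-1 each), 1×bromo (-1 each), 1×nitrato (-1 each), 1×isothiocyanato (-1 each); total -4. So Pd + (-4) = 2−, giving Pd = +2.
Ligands are named alphabetically: azido before bromo before isothiocyanato before nitrato.
The complex ion is anionic, so palladium takes the -ate form palladate(II).

calcium azidobromoisothiocyanatonitratopalladate(II)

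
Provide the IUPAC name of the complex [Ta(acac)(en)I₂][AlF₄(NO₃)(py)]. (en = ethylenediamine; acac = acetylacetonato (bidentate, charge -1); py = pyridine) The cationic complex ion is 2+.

Both ions are complex: the cation is named first with the plain metal name, the anion second with the -ate form; each ion's ligands are alphabetised independently.
The complex cation is given as 2+; its ligand charges sum to -3, so Ta = +5.
A 1:1 salt means the anion carries the equal and opposite charge, 2−.
Anion: ligand charges sum to -5; for the ion to be 2−, Al = +3.

(acetylacetonato)(ethylenediamine)diiodotantalum(V) tetrafluoronitrato(pyridine)aluminate(III)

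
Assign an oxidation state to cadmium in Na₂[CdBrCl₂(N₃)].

2 sodium outside the brackets (+1 each) → the complex ion is 2−.
Ligand charges: 2×Cl = -2; 1×N3 = -1; 1×Br = -1; sum -4.
Cd + (-4) = 2− ⇒ Cd is +2.

+2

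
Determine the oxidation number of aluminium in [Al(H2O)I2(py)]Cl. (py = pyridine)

+3

1 chloride outside the brackets (-1 each) → the complex ion is 1+.
Ligand charges: 1×H2O neutral; 1×py neutral; 2×I = -2; sum -2.
Al + (-2) = 1+ ⇒ Al is +3.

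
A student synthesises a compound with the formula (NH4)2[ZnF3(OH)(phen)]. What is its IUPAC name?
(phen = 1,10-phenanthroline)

The 2 ammonium counter-ions carry a total charge of +2, so each complex ion is 2−.
Ligand charges: 3×fluoro (-1 each), 1×hydroxo (-1 each), 1×1,10-phenanthroline (neutral); total -4. So Zn + (-4) = 2−, giving Zn = +2.
Ligands are named alphabetically: fluoro before hydroxo before phenanthroline.
The complex ion is anionic, so zinc takes the -ate form zincate(II).

ammonium trifluorohydroxo(1,10-phenanthroline)zincate(II)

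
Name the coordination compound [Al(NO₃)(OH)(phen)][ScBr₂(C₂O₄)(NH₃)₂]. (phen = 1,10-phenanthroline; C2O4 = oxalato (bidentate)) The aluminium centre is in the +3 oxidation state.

hydroxonitrato(1,10-phenanthroline)aluminium(III) diamminedibromooxalatoscandate(III)

Al is given as +3; the cation's ligand charges sum to -2, so the complex cation is 1+.
A 1:1 salt means the anion carries the equal and opposite charge, 1−.
Anion: ligand charges sum to -4; for the ion to be 1−, Sc = +3.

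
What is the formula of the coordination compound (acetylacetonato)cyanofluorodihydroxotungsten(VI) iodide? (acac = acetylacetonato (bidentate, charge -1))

[W(acac)(CN)F(OH)2]I

Ligands: 1 acetylacetonato (acac, -1), 1 fluoro (F, -1), 2 hydroxo (OH, -1), 1 cyano (CN, -1). Ligand charge sum = -5.
With W in oxidation state +6, the complex ion is [W...]^1+.
Charge balance with iodide (-1) requires 1 complex ion per 1 iodide.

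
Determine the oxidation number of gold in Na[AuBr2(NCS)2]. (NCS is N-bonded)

1 sodium outside the brackets (+1 each) → the complex ion is 1−.
Ligand charges: 2×Br = -2; 2×NCS = -2; sum -4.
Au + (-4) = 1− ⇒ Au is +3.

+3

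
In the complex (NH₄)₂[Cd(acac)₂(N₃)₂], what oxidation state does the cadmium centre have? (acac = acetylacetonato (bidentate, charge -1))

2 ammonium outside the brackets (+1 each) → the complex ion is 2−.
Ligand charges: 2×N3 = -2; 2×acac = -2; sum -4.
Cd + (-4) = 2− ⇒ Cd is +2.

+2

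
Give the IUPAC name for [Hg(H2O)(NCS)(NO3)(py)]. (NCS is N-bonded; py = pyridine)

There is no counter-ion, so the complex is neutral overall.
Ligand charges: 1×isothiocyanato (-1 each), 1×nitrato (-1 each), 1×aqua (neutral), 1×pyridine (neutral); total -2. So Hg + (-2) = 0, giving Hg = +2.
Ligands are named alphabetically: aqua before isothiocyanato before nitrato before pyridine.

aquaisothiocyanatonitrato(pyridine)mercury(II)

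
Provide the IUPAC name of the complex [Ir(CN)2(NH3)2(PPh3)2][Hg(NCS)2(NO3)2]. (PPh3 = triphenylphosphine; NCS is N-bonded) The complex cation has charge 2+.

diamminedicyanobis(triphenylphosphine)iridium(IV) diisothiocyanatodinitratomercurate(II)

The complex cation is given as 2+; its ligand charges sum to -2, so Ir = +4.
A 1:1 salt means the anion carries the equal and opposite charge, 2−.
Anion: ligand charges sum to -4; for the ion to be 2−, Hg = +2.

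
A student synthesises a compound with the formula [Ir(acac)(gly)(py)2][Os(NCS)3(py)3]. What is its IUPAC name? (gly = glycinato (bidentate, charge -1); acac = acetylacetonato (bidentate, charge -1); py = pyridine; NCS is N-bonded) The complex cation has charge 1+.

(acetylacetonato)(glycinato)bis(pyridine)iridium(III) triisothiocyanatotris(pyridine)osmate(II)

The complex cation is given as 1+; its ligand charges sum to -2, so Ir = +3.
A 1:1 salt means the anion carries the equal and opposite charge, 1−.
Anion: ligand charges sum to -3; for the ion to be 1−, Os = +2.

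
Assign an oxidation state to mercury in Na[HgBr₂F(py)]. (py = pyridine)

1 sodium outside the brackets (+1 each) → the complex ion is 1−.
Ligand charges: 2×Br = -2; 1×F = -1; 1×py neutral; sum -3.
Hg + (-3) = 1− ⇒ Hg is +2.

+2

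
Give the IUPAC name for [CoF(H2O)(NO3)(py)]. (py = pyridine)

aquafluoronitrato(pyridine)cobalt(II)

There is no counter-ion, so the complex is neutral overall.
Ligand charges: 1×pyridine (neutral), 1×aqua (neutral), 1×nitrato (-1 each), 1×fluoro (-1 each); total -2. So Co + (-2) = 0, giving Co = +2.
Ligands are named alphabetically: aqua before fluoro before nitrato before pyridine.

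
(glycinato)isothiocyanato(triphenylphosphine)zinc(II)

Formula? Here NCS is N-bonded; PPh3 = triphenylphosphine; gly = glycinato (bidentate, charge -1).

[Zn(gly)(NCS)(PPh3)]

Ligands: 1 isothiocyanato (NCS, -1), 1 triphenylphosphine (PPh3, neutral), 1 glycinato (gly, -1). Ligand charge sum = -2.
With Zn in oxidation state +2, the complex ion is [Zn...].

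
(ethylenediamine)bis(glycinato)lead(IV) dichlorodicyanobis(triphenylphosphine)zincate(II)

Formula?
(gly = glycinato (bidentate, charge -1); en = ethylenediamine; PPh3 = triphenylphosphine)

[Pb(en)(gly)2][ZnCl2(CN)2(PPh3)2]

Cation [Pb…]: ligand charges -2, Pb(IV) ⇒ ion charge 2+.
Anion [Zn…]: ligand charges -4, Zn(II) ⇒ ion charge 2−.
One 2+ cation balances one 2− anion.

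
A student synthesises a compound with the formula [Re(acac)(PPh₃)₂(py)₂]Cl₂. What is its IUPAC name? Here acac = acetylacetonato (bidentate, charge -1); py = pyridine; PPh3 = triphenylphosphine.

The 2 chloride counter-ions carry a total charge of -2, so each complex ion is 2+.
Ligand charges: 1×acetylacetonato (-1 each), 2×pyridine (neutral), 2×triphenylphosphine (neutral); total -1. So Re + (-1) = 2+, giving Re = +3.
Ligands are named alphabetically: acetylacetonato before pyridine before triphenylphosphine.

(acetylacetonato)bis(pyridine)bis(triphenylphosphine)rhenium(III) chloride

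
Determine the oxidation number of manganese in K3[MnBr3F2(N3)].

+3

3 potassium outside the brackets (+1 each) → the complex ion is 3−.
Ligand charges: 2×F = -2; 3×Br = -3; 1×N3 = -1; sum -6.
Mn + (-6) = 3− ⇒ Mn is +3.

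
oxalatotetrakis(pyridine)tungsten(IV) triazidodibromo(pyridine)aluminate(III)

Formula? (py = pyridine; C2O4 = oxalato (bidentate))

Cation [W…]: ligand charges -2, W(IV) ⇒ ion charge 2+.
Anion [Al…]: ligand charges -5, Al(III) ⇒ ion charge 2−.

[W(C2O4)(py)4][AlBr2(N3)3(py)]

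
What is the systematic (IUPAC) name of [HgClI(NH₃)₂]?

diamminechloroiodomercury(II)

There is no counter-ion, so the complex is neutral overall.
Ligand charges: 1×iodo (-1 each), 1×chloro (-1 each), 2×ammine (neutral); total -2. So Hg + (-2) = 0, giving Hg = +2.
Ligands are named alphabetically: ammine before chloro before iodo.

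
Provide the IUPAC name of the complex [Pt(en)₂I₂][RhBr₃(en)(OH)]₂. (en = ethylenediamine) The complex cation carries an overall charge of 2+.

bis(ethylenediamine)diiodoplatinum(IV) tribromo(ethylenediamine)hydroxorhodate(III)

The complex cation is given as 2+; its ligand charges sum to -2, so Pt = +4.
With 2 anions per cation, each anion must be 2/2 = 1−.
Anion: ligand charges sum to -4; for the ion to be 1−, Rh = +3.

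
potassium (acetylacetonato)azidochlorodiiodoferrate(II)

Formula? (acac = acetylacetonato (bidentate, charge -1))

Ligands: 1 chloro (Cl, -1), 1 acetylacetonato (acac, -1), 1 azido (N3, -1), 2 iodo (I, -1). Ligand charge sum = -5.
Charge balance with potassium (+1) requires 1 complex ion per 3 potassium.

K3[Fe(acac)ClI2(N3)]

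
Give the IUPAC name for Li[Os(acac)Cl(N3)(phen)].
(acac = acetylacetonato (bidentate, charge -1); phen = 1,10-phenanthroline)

The 1 lithium counter-ion carries a total charge of +1, so each complex ion is 1−.
Ligand charges: 1×acetylacetonato (-1 each), 1×1,10-phenanthroline (neutral), 1×chloro (-1 each), 1×azido (-1 each); total -3. So Os + (-3) = 1−, giving Os = +2.
The complex ion is anionic, so osmium takes the -ate form osmate(II).

lithium (acetylacetonato)azidochloro(1,10-phenanthroline)osmate(II)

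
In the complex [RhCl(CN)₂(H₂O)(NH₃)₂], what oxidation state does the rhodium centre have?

No counter-ion: the bracketed complex is neutral.
Ligand charges: 2×CN = -2; 1×H2O neutral; 2×NH3 neutral; 1×Cl = -1; sum -3.
Rh + (-3) = 0 ⇒ Rh is +3.

+3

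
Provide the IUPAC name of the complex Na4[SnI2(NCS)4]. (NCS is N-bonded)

sodium diiodotetraisothiocyanatostannate(II)

The 4 sodium counter-ions carry a total charge of +4, so each complex ion is 4−.
Ligand charges: 4×isothiocyanato (-1 each), 2×iodo (-1 each); total -6. So Sn + (-6) = 4−, giving Sn = +2.
Ligands are named alphabetically: iodo before isothiocyanato.
The complex ion is anionic, so tin takes the -ate form stannate(II).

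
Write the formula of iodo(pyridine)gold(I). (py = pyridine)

Ligands: 1 pyridine (py, neutral), 1 iodo (I, -1). Ligand charge sum = -1.
With Au in oxidation state +1, the complex ion is [Au...].

[AuI(py)]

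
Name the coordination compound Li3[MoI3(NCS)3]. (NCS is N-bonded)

The 3 lithium counter-ions carry a total charge of +3, so each complex ion is 3−.
Ligand charges: 3×isothiocyanato (-1 each), 3×iodo (-1 each); total -6. So Mo + (-6) = 3−, giving Mo = +3.
Ligands are named alphabetically: iodo before isothiocyanato.
The complex ion is anionic, so molybdenum takes the -ate form molybdate(III).

lithium triiodotriisothiocyanatomolybdate(III)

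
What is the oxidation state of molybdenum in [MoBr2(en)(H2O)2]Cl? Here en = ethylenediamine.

1 chloride outside the brackets (-1 each) → the complex ion is 1+.
Ligand charges: 2×H2O neutral; 2×Br = -2; 1×en neutral; sum -2.
Mo + (-2) = 1+ ⇒ Mo is +3.

+3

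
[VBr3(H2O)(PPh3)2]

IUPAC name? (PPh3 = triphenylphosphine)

There is no counter-ion, so the complex is neutral overall.
Ligand charges: 2×triphenylphosphine (neutral), 1×aqua (neutral), 3×bromo (-1 each); total -3. So V + (-3) = 0, giving V = +3.
Ligands are named alphabetically: aqua before bromo before triphenylphosphine.

aquatribromobis(triphenylphosphine)vanadium(III)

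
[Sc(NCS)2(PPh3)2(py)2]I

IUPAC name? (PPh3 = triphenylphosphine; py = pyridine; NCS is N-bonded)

diisothiocyanatobis(pyridine)bis(triphenylphosphine)scandium(III) iodide

The 1 iodide counter-ion carries a total charge of -1, so each complex ion is 1+.
Ligand charges: 2×triphenylphosphine (neutral), 2×pyridine (neutral), 2×isothiocyanato (-1 each); total -2. So Sc + (-2) = 1+, giving Sc = +3.
Ligands are named alphabetically: isothiocyanato before pyridine before triphenylphosphine.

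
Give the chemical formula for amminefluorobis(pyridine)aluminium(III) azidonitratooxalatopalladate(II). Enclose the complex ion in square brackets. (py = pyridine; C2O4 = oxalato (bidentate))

[AlF(NH3)(py)2][Pd(C2O4)(N3)(NO3)]

Cation [Al…]: ligand charges -1, Al(III) ⇒ ion charge 2+.
Anion [Pd…]: ligand charges -4, Pd(II) ⇒ ion charge 2−.
One 2+ cation balances one 2− anion.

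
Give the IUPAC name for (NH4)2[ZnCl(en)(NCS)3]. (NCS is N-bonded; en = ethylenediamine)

The 2 ammonium counter-ions carry a total charge of +2, so each complex ion is 2−.
Ligand charges: 1×chloro (-1 each), 3×isothiocyanato (-1 each), 1×ethylenediamine (neutral); total -4. So Zn + (-4) = 2−, giving Zn = +2.
The complex ion is anionic, so zinc takes the -ate form zincate(II).

ammonium chloro(ethylenediamine)triisothiocyanatozincate(II)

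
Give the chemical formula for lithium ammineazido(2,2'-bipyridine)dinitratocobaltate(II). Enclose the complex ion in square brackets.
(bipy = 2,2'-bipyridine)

Li[Co(bipy)(N3)(NH3)(NO3)2]

Ligands: 1 2,2'-bipyridine (bipy, neutral), 2 nitrato (NO3, -1), 1 ammine (NH3, neutral), 1 azido (N3, -1). Ligand charge sum = -3.
With Co in oxidation state +2, the complex ion is [Co...]^1−.
Charge balance with lithium (+1) requires 1 complex ion per 1 lithium.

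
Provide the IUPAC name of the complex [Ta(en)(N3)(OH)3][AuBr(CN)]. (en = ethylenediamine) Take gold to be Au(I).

azido(ethylenediamine)trihydroxotantalum(V) bromocyanoaurate(I)

Au is given as +1; the anion's ligand charges sum to -2, so the complex anion is 1−.
A 1:1 salt means the cation carries the equal and opposite charge, 1+.
Cation: ligand charges sum to -4; for the ion to be 1+, Ta = +5.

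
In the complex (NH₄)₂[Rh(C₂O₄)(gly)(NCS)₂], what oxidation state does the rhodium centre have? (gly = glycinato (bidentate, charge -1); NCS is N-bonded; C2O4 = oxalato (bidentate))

+3

2 ammonium outside the brackets (+1 each) → the complex ion is 2−.
Ligand charges: 1×gly = -1; 2×NCS = -2; 1×C2O4 = -2; sum -5.
Rh + (-5) = 2− ⇒ Rh is +3.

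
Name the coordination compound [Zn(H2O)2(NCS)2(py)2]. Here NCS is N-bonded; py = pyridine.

diaquadiisothiocyanatobis(pyridine)zinc(II)

There is no counter-ion, so the complex is neutral overall.
Ligand charges: 2×isothiocyanato (-1 each), 2×pyridine (neutral), 2×aqua (neutral); total -2. So Zn + (-2) = 0, giving Zn = +2.
Ligands are named alphabetically: aqua before isothiocyanato before pyridine.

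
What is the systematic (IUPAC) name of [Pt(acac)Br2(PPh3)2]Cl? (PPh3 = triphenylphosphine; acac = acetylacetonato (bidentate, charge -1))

(acetylacetonato)dibromobis(triphenylphosphine)platinum(IV) chloride

The 1 chloride counter-ion carries a total charge of -1, so each complex ion is 1+.
Ligand charges: 2×triphenylphosphine (neutral), 2×bromo (-1 each), 1×acetylacetonato (-1 each); total -3. So Pt + (-3) = 1+, giving Pt = +4.
Ligands are named alphabetically: acetylacetonato before bromo before triphenylphosphine.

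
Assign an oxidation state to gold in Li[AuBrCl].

1 lithium outside the brackets (+1 each) → the complex ion is 1−.
Ligand charges: 1×Br = -1; 1×Cl = -1; sum -2.
Au + (-2) = 1− ⇒ Au is +1.

+1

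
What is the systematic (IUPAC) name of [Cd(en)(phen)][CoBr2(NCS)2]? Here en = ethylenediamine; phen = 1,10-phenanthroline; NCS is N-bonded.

(ethylenediamine)(1,10-phenanthroline)cadmium(II) dibromodiisothiocyanatocobaltate(II)

Both ions are complex: the cation is named first with the plain metal name, the anion second with the -ate form; each ion's ligands are alphabetised independently.
Cadmium is always +2 in its complexes; the cation's ligand charges sum to 0, so the complex cation is 2+.
A 1:1 salt means the anion carries the equal and opposite charge, 2−.
Anion: ligand charges sum to -4; for the ion to be 2−, Co = +2.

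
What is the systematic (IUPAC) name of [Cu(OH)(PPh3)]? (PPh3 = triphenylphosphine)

There is no counter-ion, so the complex is neutral overall.
Ligand charges: 1×hydroxo (-1 each), 1×triphenylphosphine (neutral); total -1. So Cu + (-1) = 0, giving Cu = +1.
Ligands are named alphabetically: hydroxo before triphenylphosphine.

hydroxo(triphenylphosphine)copper(I)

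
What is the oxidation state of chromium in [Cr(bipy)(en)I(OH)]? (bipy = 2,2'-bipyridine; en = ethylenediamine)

No counter-ion: the bracketed complex is neutral.
Ligand charges: 1×I = -1; 1×bipy neutral; 1×OH = -1; 1×en neutral; sum -2.
Cr + (-2) = 0 ⇒ Cr is +2.

+2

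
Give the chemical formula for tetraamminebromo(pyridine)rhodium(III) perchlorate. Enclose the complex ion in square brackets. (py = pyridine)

Ligands: 1 pyridine (py, neutral), 1 bromo (Br, -1), 4 ammine (NH3, neutral). Ligand charge sum = -1.
With Rh in oxidation state +3, the complex ion is [Rh...]^2+.
Charge balance with perchlorate (-1) requires 1 complex ion per 2 perchlorate.

[RhBr(NH3)4(py)](ClO4)2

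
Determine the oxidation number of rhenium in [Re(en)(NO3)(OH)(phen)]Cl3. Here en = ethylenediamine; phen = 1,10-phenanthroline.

+5

3 chloride outside the brackets (-1 each) → the complex ion is 3+.
Ligand charges: 1×OH = -1; 1×en neutral; 1×NO3 = -1; 1×phen neutral; sum -2.
Re + (-2) = 3+ ⇒ Re is +5.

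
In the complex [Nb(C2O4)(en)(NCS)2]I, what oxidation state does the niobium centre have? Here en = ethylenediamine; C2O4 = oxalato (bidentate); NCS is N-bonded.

+5

1 iodide outside the brackets (-1 each) → the complex ion is 1+.
Ligand charges: 1×en neutral; 1×C2O4 = -2; 2×NCS = -2; sum -4.
Nb + (-4) = 1+ ⇒ Nb is +5.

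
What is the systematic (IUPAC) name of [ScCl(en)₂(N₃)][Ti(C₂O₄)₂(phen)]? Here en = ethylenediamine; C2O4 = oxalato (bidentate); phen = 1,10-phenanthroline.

azidochlorobis(ethylenediamine)scandium(III) dioxalato(1,10-phenanthroline)titanate(III)

Both ions are complex: the cation is named first with the plain metal name, the anion second with the -ate form; each ion's ligands are alphabetised independently.
Scandium is always +3 in its complexes; the cation's ligand charges sum to -2, so the complex cation is 1+.
A 1:1 salt means the anion carries the equal and opposite charge, 1−.
Anion: ligand charges sum to -4; for the ion to be 1−, Ti = +3.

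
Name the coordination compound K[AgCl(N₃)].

The 1 potassium counter-ion carries a total charge of +1, so each complex ion is 1−.
Ligand charges: 1×chloro (-1 each), 1×azido (-1 each); total -2. So Ag + (-2) = 1−, giving Ag = +1.
The complex ion is anionic, so silver takes the -ate form argentate(I).

potassium azidochloroargentate(I)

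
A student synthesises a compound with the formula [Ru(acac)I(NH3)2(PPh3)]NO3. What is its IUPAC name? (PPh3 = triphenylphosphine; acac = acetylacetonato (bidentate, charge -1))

(acetylacetonato)diammineiodo(triphenylphosphine)ruthenium(III) nitrate

The 1 nitrate counter-ion carries a total charge of -1, so each complex ion is 1+.
Ligand charges: 2×ammine (neutral), 1×iodo (-1 each), 1×triphenylphosphine (neutral), 1×acetylacetonato (-1 each); total -2. So Ru + (-2) = 1+, giving Ru = +3.
Ligands are named alphabetically: acetylacetonato before ammine before iodo before triphenylphosphine.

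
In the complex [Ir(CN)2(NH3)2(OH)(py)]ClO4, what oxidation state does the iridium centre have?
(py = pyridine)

1 perchlorate outside the brackets (-1 each) → the complex ion is 1+.
Ligand charges: 2×NH3 neutral; 2×CN = -2; 1×py neutral; 1×OH = -1; sum -3.
Ir + (-3) = 1+ ⇒ Ir is +4.

+4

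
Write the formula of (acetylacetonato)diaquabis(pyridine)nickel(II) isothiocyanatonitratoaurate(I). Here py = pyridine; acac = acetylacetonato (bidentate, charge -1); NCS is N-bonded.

Cation [Ni…]: ligand charges -1, Ni(II) ⇒ ion charge 1+.
Anion [Au…]: ligand charges -2, Au(I) ⇒ ion charge 1−.
One 1+ cation balances one 1− anion.

[Ni(acac)(H2O)2(py)2][Au(NCS)(NO3)]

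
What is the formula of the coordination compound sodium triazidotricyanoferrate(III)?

Na3[Fe(CN)3(N3)3]

Ligands: 3 azido (N3, -1), 3 cyano (CN, -1). Ligand charge sum = -6.
With Fe in oxidation state +3, the complex ion is [Fe...]^3−.
Charge balance with sodium (+1) requires 1 complex ion per 3 sodium.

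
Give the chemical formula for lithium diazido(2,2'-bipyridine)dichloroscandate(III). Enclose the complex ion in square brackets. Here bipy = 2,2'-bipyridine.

Ligands: 2 chloro (Cl, -1), 1 2,2'-bipyridine (bipy, neutral), 2 azido (N3, -1). Ligand charge sum = -4.
With Sc in oxidation state +3, the complex ion is [Sc...]^1−.
Charge balance with lithium (+1) requires 1 complex ion per 1 lithium.

Li[Sc(bipy)Cl2(N3)2]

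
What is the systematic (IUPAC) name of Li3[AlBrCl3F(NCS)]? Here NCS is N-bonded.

lithium bromotrichlorofluoroisothiocyanatoaluminate(III)

The 3 lithium counter-ions carry a total charge of +3, so each complex ion is 3−.
Ligand charges: 1×fluoro (-1 each), 1×isothiocyanato (-1 each), 3×chloro (-1 each), 1×bromo (-1 each); total -6. So Al + (-6) = 3−, giving Al = +3.
Ligands are named alphabetically: bromo before chloro before fluoro before isothiocyanato.
The complex ion is anionic, so aluminium takes the -ate form aluminate(III).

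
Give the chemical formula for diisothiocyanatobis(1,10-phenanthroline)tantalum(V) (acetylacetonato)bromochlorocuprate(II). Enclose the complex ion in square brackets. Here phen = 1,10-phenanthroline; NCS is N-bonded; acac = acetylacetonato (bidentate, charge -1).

[Ta(NCS)2(phen)2][Cu(acac)BrCl]3

Cation [Ta…]: ligand charges -2, Ta(V) ⇒ ion charge 3+.
Anion [Cu…]: ligand charges -3, Cu(II) ⇒ ion charge 1−.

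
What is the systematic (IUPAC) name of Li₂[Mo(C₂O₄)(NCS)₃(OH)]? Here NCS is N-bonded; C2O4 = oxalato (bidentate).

lithium hydroxotriisothiocyanatooxalatomolybdate(IV)

The 2 lithium counter-ions carry a total charge of +2, so each complex ion is 2−.
Ligand charges: 1×hydroxo (-1 each), 3×isothiocyanato (-1 each), 1×oxalato (-2 each); total -6. So Mo + (-6) = 2−, giving Mo = +4.
Ligands are named alphabetically: hydroxo before isothiocyanato before oxalato.
The complex ion is anionic, so molybdenum takes the -ate form molybdate(IV).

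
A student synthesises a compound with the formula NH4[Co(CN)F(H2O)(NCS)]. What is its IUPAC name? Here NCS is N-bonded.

The 1 ammonium counter-ion carries a total charge of +1, so each complex ion is 1−.
Ligand charges: 1×isothiocyanato (-1 each), 1×fluoro (-1 each), 1×cyano (-1 each), 1×aqua (neutral); total -3. So Co + (-3) = 1−, giving Co = +2.
Ligands are named alphabetically: aqua before cyano before fluoro before isothiocyanato.
The complex ion is anionic, so cobalt takes the -ate form cobaltate(II).

ammonium aquacyanofluoroisothiocyanatocobaltate(II)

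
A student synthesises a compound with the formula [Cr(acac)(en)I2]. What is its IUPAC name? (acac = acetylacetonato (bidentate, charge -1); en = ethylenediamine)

There is no counter-ion, so the complex is neutral overall.
Ligand charges: 1×acetylacetonato (-1 each), 1×ethylenediamine (neutral), 2×iodo (-1 each); total -3. So Cr + (-3) = 0, giving Cr = +3.
Ligands are named alphabetically: acetylacetonato before ethylenediamine before iodo.

(acetylacetonato)(ethylenediamine)diiodochromium(III)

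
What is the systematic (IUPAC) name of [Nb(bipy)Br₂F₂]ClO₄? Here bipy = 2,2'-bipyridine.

(2,2'-bipyridine)dibromodifluoroniobium(V) perchlorate

The 1 perchlorate counter-ion carries a total charge of -1, so each complex ion is 1+.
Ligand charges: 2×fluoro (-1 each), 2×bromo (-1 each), 1×2,2'-bipyridine (neutral); total -4. So Nb + (-4) = 1+, giving Nb = +5.
Ligands are named alphabetically: bipyridine before bromo before fluoro.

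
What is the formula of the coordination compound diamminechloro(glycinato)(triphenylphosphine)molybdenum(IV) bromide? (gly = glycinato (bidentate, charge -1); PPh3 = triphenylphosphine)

Ligands: 1 glycinato (gly, -1), 1 triphenylphosphine (PPh3, neutral), 2 ammine (NH3, neutral), 1 chloro (Cl, -1). Ligand charge sum = -2.
With Mo in oxidation state +4, the complex ion is [Mo...]^2+.
Charge balance with bromide (-1) requires 1 complex ion per 2 bromide.

[MoCl(gly)(NH3)2(PPh3)]Br2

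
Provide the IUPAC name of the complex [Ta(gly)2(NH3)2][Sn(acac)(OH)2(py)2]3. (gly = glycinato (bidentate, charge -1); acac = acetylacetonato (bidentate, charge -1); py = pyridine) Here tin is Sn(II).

Sn is given as +2; the anion's ligand charges sum to -3, so the complex anion is 1−.
With 3 anions per cation, the cation must be 3×1 = 3+.
Cation: ligand charges sum to -2; for the ion to be 3+, Ta = +5.

diamminebis(glycinato)tantalum(V) (acetylacetonato)dihydroxobis(pyridine)stannate(II)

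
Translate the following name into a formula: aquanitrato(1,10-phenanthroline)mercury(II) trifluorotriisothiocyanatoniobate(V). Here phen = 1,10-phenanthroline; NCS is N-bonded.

Cation [Hg…]: ligand charges -1, Hg(II) ⇒ ion charge 1+.
Anion [Nb…]: ligand charges -6, Nb(V) ⇒ ion charge 1−.

[Hg(H2O)(NO3)(phen)][NbF3(NCS)3]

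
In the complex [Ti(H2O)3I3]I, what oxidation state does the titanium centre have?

+4

1 iodide outside the brackets (-1 each) → the complex ion is 1+.
Ligand charges: 3×H2O neutral; 3×I = -3; sum -3.
Ti + (-3) = 1+ ⇒ Ti is +4.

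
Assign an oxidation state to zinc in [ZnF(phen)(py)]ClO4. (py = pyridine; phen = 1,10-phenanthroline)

+2

1 perchlorate outside the brackets (-1 each) → the complex ion is 1+.
Ligand charges: 1×py neutral; 1×F = -1; 1×phen neutral; sum -1.
Zn + (-1) = 1+ ⇒ Zn is +2.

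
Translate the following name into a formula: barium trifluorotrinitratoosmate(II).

Ligands: 3 nitrato (NO3, -1), 3 fluoro (F, -1). Ligand charge sum = -6.
With Os in oxidation state +2, the complex ion is [Os...]^4−.
Charge balance with barium (+2) requires 1 complex ion per 2 barium.

Ba2[OsF3(NO3)3]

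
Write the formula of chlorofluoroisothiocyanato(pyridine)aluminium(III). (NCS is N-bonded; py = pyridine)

[AlClF(NCS)(py)]

Ligands: 1 fluoro (F, -1), 1 chloro (Cl, -1), 1 isothiocyanato (NCS, -1), 1 pyridine (py, neutral). Ligand charge sum = -3.
With Al in oxidation state +3, the complex ion is [Al...].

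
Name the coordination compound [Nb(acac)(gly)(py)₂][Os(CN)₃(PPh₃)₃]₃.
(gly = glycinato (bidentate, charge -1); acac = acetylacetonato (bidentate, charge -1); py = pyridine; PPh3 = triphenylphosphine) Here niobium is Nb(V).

(acetylacetonato)(glycinato)bis(pyridine)niobium(V) tricyanotris(triphenylphosphine)osmate(II)

Both ions are complex: the cation is named first with the plain metal name, the anion second with the -ate form; each ion's ligands are alphabetised independently.
Nb is given as +5; the cation's ligand charges sum to -2, so the complex cation is 3+.
With 3 anions per cation, each anion must be 3/3 = 1−.
Anion: ligand charges sum to -3; for the ion to be 1−, Os = +2.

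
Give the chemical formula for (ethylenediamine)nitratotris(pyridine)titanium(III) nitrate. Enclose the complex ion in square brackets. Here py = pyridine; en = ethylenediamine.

[Ti(en)(NO3)(py)3](NO3)2

Ligands: 3 pyridine (py, neutral), 1 nitrato (NO3, -1), 1 ethylenediamine (en, neutral). Ligand charge sum = -1.
With Ti in oxidation state +3, the complex ion is [Ti...]^2+.
Charge balance with nitrate (-1) requires 1 complex ion per 2 nitrate.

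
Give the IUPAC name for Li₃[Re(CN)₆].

lithium hexacyanorhenate(III)

The 3 lithium counter-ions carry a total charge of +3, so each complex ion is 3−.
Ligand charges: 6×cyano (-1 each); total -6. So Re + (-6) = 3−, giving Re = +3.
The complex ion is anionic, so rhenium takes the -ate form rhenate(III).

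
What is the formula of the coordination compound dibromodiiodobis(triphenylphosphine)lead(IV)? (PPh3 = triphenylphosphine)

[PbBr2I2(PPh3)2]

Ligands: 2 iodo (I, -1), 2 triphenylphosphine (PPh3, neutral), 2 bromo (Br, -1). Ligand charge sum = -4.
With Pb in oxidation state +4, the complex ion is [Pb...].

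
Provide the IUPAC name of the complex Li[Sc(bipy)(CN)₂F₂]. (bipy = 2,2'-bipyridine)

The 1 lithium counter-ion carries a total charge of +1, so each complex ion is 1−.
Ligand charges: 2×cyano (-1 each), 2×fluoro (-1 each), 1×2,2'-bipyridine (neutral); total -4. So Sc + (-4) = 1−, giving Sc = +3.
Ligands are named alphabetically: bipyridine before cyano before fluoro.
The complex ion is anionic, so scandium takes the -ate form scandate(III).

lithium (2,2'-bipyridine)dicyanodifluoroscandate(III)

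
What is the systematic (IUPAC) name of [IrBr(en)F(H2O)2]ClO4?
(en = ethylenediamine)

The 1 perchlorate counter-ion carries a total charge of -1, so each complex ion is 1+.
Ligand charges: 1×ethylenediamine (neutral), 1×fluoro (-1 each), 1×bromo (-1 each), 2×aqua (neutral); total -2. So Ir + (-2) = 1+, giving Ir = +3.
Ligands are named alphabetically: aqua before bromo before ethylenediamine before fluoro.

diaquabromo(ethylenediamine)fluoroiridium(III) perchlorate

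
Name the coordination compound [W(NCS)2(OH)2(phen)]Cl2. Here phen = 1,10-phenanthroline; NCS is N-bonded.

The 2 chloride counter-ions carry a total charge of -2, so each complex ion is 2+.
Ligand charges: 1×1,10-phenanthroline (neutral), 2×isothiocyanato (-1 each), 2×hydroxo (-1 each); total -4. So W + (-4) = 2+, giving W = +6.
Ligands are named alphabetically: hydroxo before isothiocyanato before phenanthroline.

dihydroxodiisothiocyanato(1,10-phenanthroline)tungsten(VI) chloride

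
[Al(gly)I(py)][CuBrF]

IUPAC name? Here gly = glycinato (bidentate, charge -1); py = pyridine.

(glycinato)iodo(pyridine)aluminium(III) bromofluorocuprate(I)

Both ions are complex: the cation is named first with the plain metal name, the anion second with the -ate form; each ion's ligands are alphabetised independently.
Aluminium is always +3 in its complexes; the cation's ligand charges sum to -2, so the complex cation is 1+.
A 1:1 salt means the anion carries the equal and opposite charge, 1−.
Anion: ligand charges sum to -2; for the ion to be 1−, Cu = +1.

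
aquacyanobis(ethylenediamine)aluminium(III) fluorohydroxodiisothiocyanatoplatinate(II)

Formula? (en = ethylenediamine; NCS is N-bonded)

Cation [Al…]: ligand charges -1, Al(III) ⇒ ion charge 2+.
Anion [Pt…]: ligand charges -4, Pt(II) ⇒ ion charge 2−.
One 2+ cation balances one 2− anion.

[Al(CN)(en)2(H2O)][PtF(NCS)2(OH)]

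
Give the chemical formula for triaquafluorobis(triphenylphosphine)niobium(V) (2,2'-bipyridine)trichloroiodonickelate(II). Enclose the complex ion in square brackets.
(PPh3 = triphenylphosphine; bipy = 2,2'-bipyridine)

Cation [Nb…]: ligand charges -1, Nb(V) ⇒ ion charge 4+.
Anion [Ni…]: ligand charges -4, Ni(II) ⇒ ion charge 2−.
One 4+ cation requires 2 of the 2− anion.

[NbF(H2O)3(PPh3)2][Ni(bipy)Cl3I]2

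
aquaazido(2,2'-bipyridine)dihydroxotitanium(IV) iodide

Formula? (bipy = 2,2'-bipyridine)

[Ti(bipy)(H2O)(N3)(OH)2]I

Ligands: 2 hydroxo (OH, -1), 1 azido (N3, -1), 1 2,2'-bipyridine (bipy, neutral), 1 aqua (H2O, neutral). Ligand charge sum = -3.
With Ti in oxidation state +4, the complex ion is [Ti...]^1+.
Charge balance with iodide (-1) requires 1 complex ion per 1 iodide.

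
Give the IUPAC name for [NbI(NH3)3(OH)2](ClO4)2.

triamminedihydroxoiodoniobium(V) perchlorate

The 2 perchlorate counter-ions carry a total charge of -2, so each complex ion is 2+.
Ligand charges: 2×hydroxo (-1 each), 1×iodo (-1 each), 3×ammine (neutral); total -3. So Nb + (-3) = 2+, giving Nb = +5.
Ligands are named alphabetically: ammine before hydroxo before iodo.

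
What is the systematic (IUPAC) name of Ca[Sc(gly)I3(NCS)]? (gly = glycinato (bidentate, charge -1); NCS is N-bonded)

The 1 calcium counter-ion carries a total charge of +2, so each complex ion is 2−.
Ligand charges: 1×glycinato (-1 each), 1×isothiocyanato (-1 each), 3×iodo (-1 each); total -5. So Sc + (-5) = 2−, giving Sc = +3.
The complex ion is anionic, so scandium takes the -ate form scandate(III).

calcium (glycinato)triiodoisothiocyanatoscandate(III)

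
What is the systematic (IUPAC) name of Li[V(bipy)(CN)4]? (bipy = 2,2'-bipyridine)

The 1 lithium counter-ion carries a total charge of +1, so each complex ion is 1−.
Ligand charges: 4×cyano (-1 each), 1×2,2'-bipyridine (neutral); total -4. So V + (-4) = 1−, giving V = +3.
Ligands are named alphabetically: bipyridine before cyano.
The complex ion is anionic, so vanadium takes the -ate form vanadate(III).

lithium (2,2'-bipyridine)tetracyanovanadate(III)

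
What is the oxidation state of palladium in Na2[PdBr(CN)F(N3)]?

2 sodium outside the brackets (+1 each) → the complex ion is 2−.
Ligand charges: 1×F = -1; 1×N3 = -1; 1×Br = -1; 1×CN = -1; sum -4.
Pd + (-4) = 2− ⇒ Pd is +2.

+2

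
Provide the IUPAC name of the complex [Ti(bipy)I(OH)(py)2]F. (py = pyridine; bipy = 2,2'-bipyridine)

(2,2'-bipyridine)hydroxoiodobis(pyridine)titanium(III) fluoride

The 1 fluoride counter-ion carries a total charge of -1, so each complex ion is 1+.
Ligand charges: 1×hydroxo (-1 each), 2×pyridine (neutral), 1×iodo (-1 each), 1×2,2'-bipyridine (neutral); total -2. So Ti + (-2) = 1+, giving Ti = +3.
Ligands are named alphabetically: bipyridine before hydroxo before iodo before pyridine.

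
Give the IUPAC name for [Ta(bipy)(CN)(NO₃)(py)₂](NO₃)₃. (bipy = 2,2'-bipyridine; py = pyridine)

(2,2'-bipyridine)cyanonitratobis(pyridine)tantalum(V) nitrate

The 3 nitrate counter-ions carry a total charge of -3, so each complex ion is 3+.
Ligand charges: 1×2,2'-bipyridine (neutral), 1×nitrato (-1 each), 2×pyridine (neutral), 1×cyano (-1 each); total -2. So Ta + (-2) = 3+, giving Ta = +5.
Ligands are named alphabetically: bipyridine before cyano before nitrato before pyridine.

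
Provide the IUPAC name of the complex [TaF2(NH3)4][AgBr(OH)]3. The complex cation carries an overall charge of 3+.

Both ions are complex: the cation is named first with the plain metal name, the anion second with the -ate form; each ion's ligands are alphabetised independently.
The complex cation is given as 3+; its ligand charges sum to -2, so Ta = +5.
With 3 anions per cation, each anion must be 3/3 = 1−.
Anion: ligand charges sum to -2; for the ion to be 1−, Ag = +1.

tetraamminedifluorotantalum(V) bromohydroxoargentate(I)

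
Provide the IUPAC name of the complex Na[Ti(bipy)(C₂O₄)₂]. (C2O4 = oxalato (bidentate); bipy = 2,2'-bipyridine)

sodium (2,2'-bipyridine)dioxalatotitanate(III)

The 1 sodium counter-ion carries a total charge of +1, so each complex ion is 1−.
Ligand charges: 2×oxalato (-2 each), 1×2,2'-bipyridine (neutral); total -4. So Ti + (-4) = 1−, giving Ti = +3.
Ligands are named alphabetically: bipyridine before oxalato.
The complex ion is anionic, so titanium takes the -ate form titanate(III).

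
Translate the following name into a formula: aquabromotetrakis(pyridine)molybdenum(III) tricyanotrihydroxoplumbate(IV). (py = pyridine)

[MoBr(H2O)(py)4][Pb(CN)3(OH)3]

Cation [Mo…]: ligand charges -1, Mo(III) ⇒ ion charge 2+.
Anion [Pb…]: ligand charges -6, Pb(IV) ⇒ ion charge 2−.
One 2+ cation balances one 2− anion.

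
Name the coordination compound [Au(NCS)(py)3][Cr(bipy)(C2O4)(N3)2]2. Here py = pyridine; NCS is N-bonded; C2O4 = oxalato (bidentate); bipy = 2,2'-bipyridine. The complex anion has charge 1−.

isothiocyanatotris(pyridine)gold(III) diazido(2,2'-bipyridine)oxalatochromate(III)

Both ions are complex: the cation is named first with the plain metal name, the anion second with the -ate form; each ion's ligands are alphabetised independently.
The complex anion is given as 1−; its ligand charges sum to -4, so Cr = +3.
With 2 anions per cation, the cation must be 2×1 = 2+.
Cation: ligand charges sum to -1; for the ion to be 2+, Au = +3.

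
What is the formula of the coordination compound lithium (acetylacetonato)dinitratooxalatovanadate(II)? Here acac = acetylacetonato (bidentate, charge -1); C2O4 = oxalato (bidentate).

Li3[V(acac)(C2O4)(NO3)2]

Ligands: 2 nitrato (NO3, -1), 1 acetylacetonato (acac, -1), 1 oxalato (C2O4, -2). Ligand charge sum = -5.
Charge balance with lithium (+1) requires 1 complex ion per 3 lithium.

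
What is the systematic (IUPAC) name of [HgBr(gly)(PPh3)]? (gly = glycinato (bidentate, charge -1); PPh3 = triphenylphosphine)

There is no counter-ion, so the complex is neutral overall.
Ligand charges: 1×glycinato (-1 each), 1×bromo (-1 each), 1×triphenylphosphine (neutral); total -2. So Hg + (-2) = 0, giving Hg = +2.
Ligands are named alphabetically: bromo before glycinato before triphenylphosphine.

bromo(glycinato)(triphenylphosphine)mercury(II)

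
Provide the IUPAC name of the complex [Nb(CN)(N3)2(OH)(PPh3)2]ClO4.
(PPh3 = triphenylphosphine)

The 1 perchlorate counter-ion carries a total charge of -1, so each complex ion is 1+.
Ligand charges: 1×cyano (-1 each), 1×hydroxo (-1 each), 2×azido (-1 each), 2×triphenylphosphine (neutral); total -4. So Nb + (-4) = 1+, giving Nb = +5.
Ligands are named alphabetically: azido before cyano before hydroxo before triphenylphosphine.

diazidocyanohydroxobis(triphenylphosphine)niobium(V) perchlorate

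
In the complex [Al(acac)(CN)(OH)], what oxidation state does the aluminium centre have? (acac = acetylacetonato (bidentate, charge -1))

+3

No counter-ion: the bracketed complex is neutral.
Ligand charges: 1×OH = -1; 1×acac = -1; 1×CN = -1; sum -3.
Al + (-3) = 0 ⇒ Al is +3.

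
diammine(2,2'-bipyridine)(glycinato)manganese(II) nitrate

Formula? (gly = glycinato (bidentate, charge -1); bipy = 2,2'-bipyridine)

[Mn(bipy)(gly)(NH3)2]NO3

Ligands: 1 glycinato (gly, -1), 1 2,2'-bipyridine (bipy, neutral), 2 ammine (NH3, neutral). Ligand charge sum = -1.
Charge balance with nitrate (-1) requires 1 complex ion per 1 nitrate.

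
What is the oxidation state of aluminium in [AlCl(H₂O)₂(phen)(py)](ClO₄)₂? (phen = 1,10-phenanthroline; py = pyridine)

2 perchlorate outside the brackets (-1 each) → the complex ion is 2+.
Ligand charges: 1×Cl = -1; 1×phen neutral; 1×py neutral; 2×H2O neutral; sum -1.
Al + (-1) = 2+ ⇒ Al is +3.

+3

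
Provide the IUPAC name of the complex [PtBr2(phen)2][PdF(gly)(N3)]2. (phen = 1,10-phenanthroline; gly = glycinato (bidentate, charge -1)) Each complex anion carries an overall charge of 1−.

Both ions are complex: the cation is named first with the plain metal name, the anion second with the -ate form; each ion's ligands are alphabetised independently.
The complex anion is given as 1−; its ligand charges sum to -3, so Pd = +2.
With 2 anions per cation, the cation must be 2×1 = 2+.
Cation: ligand charges sum to -2; for the ion to be 2+, Pt = +4.

dibromobis(1,10-phenanthroline)platinum(IV) azidofluoro(glycinato)palladate(II)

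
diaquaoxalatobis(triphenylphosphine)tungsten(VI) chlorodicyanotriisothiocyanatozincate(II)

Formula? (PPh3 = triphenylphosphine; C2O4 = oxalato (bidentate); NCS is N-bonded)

Cation [W…]: ligand charges -2, W(VI) ⇒ ion charge 4+.
Anion [Zn…]: ligand charges -6, Zn(II) ⇒ ion charge 4−.

[W(C2O4)(H2O)2(PPh3)2][ZnCl(CN)2(NCS)3]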